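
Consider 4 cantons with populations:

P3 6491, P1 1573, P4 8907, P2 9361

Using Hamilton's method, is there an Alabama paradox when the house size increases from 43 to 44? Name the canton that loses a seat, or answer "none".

At 43 seats: P3 11, P1 3, P4 14, P2 15.
At 44 seats: P3 11, P1 2, P4 15, P2 16.
P1 drops from 3 to 2.

P1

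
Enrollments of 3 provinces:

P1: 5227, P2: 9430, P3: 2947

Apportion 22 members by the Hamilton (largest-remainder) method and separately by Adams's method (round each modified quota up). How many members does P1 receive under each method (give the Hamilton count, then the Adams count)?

6 and 7

Hamilton: P1 6, P2 12, P3 4.
Adams: P1 7, P2 11, P3 4.
P1 gets 6 under Hamilton and 7 under Adams.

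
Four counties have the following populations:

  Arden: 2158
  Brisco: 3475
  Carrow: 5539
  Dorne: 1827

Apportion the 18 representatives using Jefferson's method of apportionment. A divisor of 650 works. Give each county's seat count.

With modified divisor 650: modified quotas Arden 3.320, Brisco 5.346, Carrow 8.522, Dorne 2.811.
Rounding down: Arden 3, Brisco 5, Carrow 8, Dorne 2 (total 18).

Arden 3, Brisco 5, Carrow 8, Dorne 2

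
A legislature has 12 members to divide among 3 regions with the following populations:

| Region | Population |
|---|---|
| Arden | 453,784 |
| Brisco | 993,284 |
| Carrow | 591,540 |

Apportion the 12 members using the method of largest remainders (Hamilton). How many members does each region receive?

Arden 3, Brisco 6, Carrow 3

Total 2038608; standard divisor 2038608/12 = 169884.
Standard quotas: Arden 2.6711, Brisco 5.8468, Carrow 3.4820.
Lower quotas: Arden 2, Brisco 5, Carrow 3 (sum 10, leaving 2 seats).
Remainders in descending order: Brisco 0.8468, Arden 0.6711, Carrow 0.4820.
The surplus seats go to Brisco, Arden.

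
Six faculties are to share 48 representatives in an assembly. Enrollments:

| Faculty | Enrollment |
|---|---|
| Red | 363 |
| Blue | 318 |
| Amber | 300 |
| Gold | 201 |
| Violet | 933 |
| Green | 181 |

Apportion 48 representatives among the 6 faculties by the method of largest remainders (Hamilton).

Red 8; Blue 7; Amber 6; Gold 4; Violet 19; Green 4

Total 2296; standard divisor 2296/48 ≈ 47.833.
Standard quotas: Red 7.589, Blue 6.648, Amber 6.272, Gold 4.202, Violet 19.505, Green 3.784.
Lower quotas: Red 7, Blue 6, Amber 6, Gold 4, Violet 19, Green 3 (sum 45, leaving 3 seats).
Remainders in descending order: Green 0.784, Blue 0.648, Red 0.589, Violet 0.505, Amber 0.272, Gold 0.202.
The surplus seats go to Green, Blue, Red.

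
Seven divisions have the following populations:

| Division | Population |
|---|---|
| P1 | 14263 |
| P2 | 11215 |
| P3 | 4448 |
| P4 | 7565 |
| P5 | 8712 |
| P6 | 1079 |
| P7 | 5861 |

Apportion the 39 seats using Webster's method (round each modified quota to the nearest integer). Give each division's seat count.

P1 11, P2 8, P3 3, P4 6, P5 6, P6 1, P7 4

Standard divisor 53143/39 ≈ 1362.641; standard quotas: P1 10.467, P2 8.230, P3 3.264, P4 5.552, P5 6.393, P6 0.792, P7 4.301.
Rounding to the nearest integer gives 10, 8, 3, 6, 6, 1, 4 = 38 seats, so the divisor must be adjusted.
With modified divisor 1350: modified quotas P1 10.565, P2 8.307, P3 3.295, P4 5.604, P5 6.453, P6 0.799, P7 4.341.
Rounding to the nearest integer: P1 11, P2 8, P3 3, P4 6, P5 6, P6 1, P7 4 (total 39).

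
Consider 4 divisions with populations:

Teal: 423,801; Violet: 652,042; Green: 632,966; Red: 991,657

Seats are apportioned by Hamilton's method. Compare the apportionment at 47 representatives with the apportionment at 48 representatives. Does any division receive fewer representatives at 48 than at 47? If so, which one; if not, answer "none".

At 47 seats: Teal 8, Violet 11, Green 11, Red 17.
At 48 seats: Teal 7, Violet 12, Green 11, Red 18.
Teal drops from 8 to 7.

Teal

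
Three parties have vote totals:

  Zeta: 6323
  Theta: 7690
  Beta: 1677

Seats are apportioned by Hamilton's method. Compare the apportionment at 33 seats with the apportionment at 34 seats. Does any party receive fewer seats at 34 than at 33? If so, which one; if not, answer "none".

Beta

At 33 seats: Zeta 13, Theta 16, Beta 4.
At 34 seats: Zeta 14, Theta 17, Beta 3.
Beta drops from 4 to 3.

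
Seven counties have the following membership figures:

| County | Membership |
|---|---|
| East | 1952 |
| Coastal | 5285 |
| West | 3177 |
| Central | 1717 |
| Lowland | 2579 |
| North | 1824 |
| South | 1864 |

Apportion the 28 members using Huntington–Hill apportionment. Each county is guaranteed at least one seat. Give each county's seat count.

With divisor 704: modified quotas East 2.773, Coastal 7.507, West 4.513, Central 2.439, Lowland 3.663, North 2.591, South 2.648.
Geometric-mean thresholds: East √(2·3)=2.449, Coastal √(7·8)=7.483, West √(4·5)=4.472, Central √(2·3)=2.449, Lowland √(3·4)=3.464, North √(2·3)=2.449, South √(2·3)=2.449.
Each quota rounded against its threshold gives East 3, Coastal 8, West 5, Central 2, Lowland 4, North 3, South 3 (total 28).

East=3, Coastal=8, West=5, Central=2, Lowland=4, North=3, South=3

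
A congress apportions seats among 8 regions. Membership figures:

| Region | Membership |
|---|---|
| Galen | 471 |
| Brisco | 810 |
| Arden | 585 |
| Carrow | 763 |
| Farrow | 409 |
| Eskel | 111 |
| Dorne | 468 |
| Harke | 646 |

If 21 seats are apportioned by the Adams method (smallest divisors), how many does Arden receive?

Standard divisor 4263/21 ≈ 203; standard quotas: Galen 2.320, Brisco 3.990, Arden 2.882, Carrow 3.759, Farrow 2.015, Eskel 0.547, Dorne 2.305, Harke 3.182.
Rounding up gives 3, 4, 3, 4, 3, 1, 3, 4 = 25 seats, so the divisor must be adjusted.
With modified divisor 240: modified quotas Galen 1.962, Brisco 3.375, Arden 2.438, Carrow 3.179, Farrow 1.704, Eskel 0.463, Dorne 1.950, Harke 2.692.
Rounding up: Galen 2, Brisco 4, Arden 3, Carrow 4, Farrow 2, Eskel 1, Dorne 2, Harke 3 (total 21).
Arden receives 3.

3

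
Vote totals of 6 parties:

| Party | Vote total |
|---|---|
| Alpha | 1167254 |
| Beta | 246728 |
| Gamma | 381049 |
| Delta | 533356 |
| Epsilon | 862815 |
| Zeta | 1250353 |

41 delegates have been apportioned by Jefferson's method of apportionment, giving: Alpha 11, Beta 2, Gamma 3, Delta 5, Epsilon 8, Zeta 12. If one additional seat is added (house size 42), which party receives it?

Alpha

Priority for the next seat is population ÷ (current seats + 1).
Priorities: Alpha 97271.167, Beta 82242.667, Gamma 95262.250, Delta 88892.667, Epsilon 95868.333, Zeta 96181.000.
Highest priority: Alpha.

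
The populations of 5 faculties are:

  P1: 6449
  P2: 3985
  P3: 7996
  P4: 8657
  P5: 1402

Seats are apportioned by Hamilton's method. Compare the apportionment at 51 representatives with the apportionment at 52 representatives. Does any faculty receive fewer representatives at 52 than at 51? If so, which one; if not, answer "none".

At 51 seats: P1 12, P2 7, P3 14, P4 15, P5 3.
At 52 seats: P1 12, P2 7, P3 15, P4 16, P5 2.
P5 drops from 3 to 2.

P5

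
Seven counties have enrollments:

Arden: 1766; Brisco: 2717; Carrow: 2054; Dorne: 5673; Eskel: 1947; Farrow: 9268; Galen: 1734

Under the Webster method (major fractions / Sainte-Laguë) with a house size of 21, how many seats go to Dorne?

Standard divisor 25159/21 ≈ 1198.048; standard quotas: Arden 1.474, Brisco 2.268, Carrow 1.714, Dorne 4.735, Eskel 1.625, Farrow 7.736, Galen 1.447.
Rounding to the nearest integer gives Arden 1, Brisco 2, Carrow 2, Dorne 5, Eskel 2, Farrow 8, Galen 1 — total 21, matching the house size, so no adjustment is needed.
Dorne receives 5.

5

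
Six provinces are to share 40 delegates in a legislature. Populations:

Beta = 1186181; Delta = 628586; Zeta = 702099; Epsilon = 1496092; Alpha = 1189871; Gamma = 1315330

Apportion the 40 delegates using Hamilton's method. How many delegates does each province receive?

Beta 7, Delta 4, Zeta 5, Epsilon 9, Alpha 7, Gamma 8

Standard divisor: 6518159 ÷ 40 ≈ 162953.975.
Standard quotas: Beta 7.2792, Delta 3.8574, Zeta 4.3086, Epsilon 9.1811, Alpha 7.3019, Gamma 8.0718.
Lower quotas: Beta 7, Delta 3, Zeta 4, Epsilon 9, Alpha 7, Gamma 8 (sum 38, leaving 2 seats).
Remainders in descending order: Delta 0.8574, Zeta 0.3086, Alpha 0.3019, Beta 0.2792, Epsilon 0.1811, Gamma 0.0718.
The surplus seats go to Delta, Zeta.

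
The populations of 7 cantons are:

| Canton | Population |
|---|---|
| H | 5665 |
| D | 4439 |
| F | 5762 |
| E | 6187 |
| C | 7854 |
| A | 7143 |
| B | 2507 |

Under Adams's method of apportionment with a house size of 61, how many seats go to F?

Standard divisor 39557/61 ≈ 648.475; standard quotas: H 8.736, D 6.845, F 8.885, E 9.541, C 12.111, A 11.015, B 3.866.
Rounding up gives 9, 7, 9, 10, 13, 12, 4 = 64 seats, so the divisor must be adjusted.
With modified divisor 700: modified quotas H 8.093, D 6.341, F 8.231, E 8.839, C 11.220, A 10.204, B 3.581.
Rounding up: H 9, D 7, F 9, E 9, C 12, A 11, B 4 (total 61).
F receives 9.

9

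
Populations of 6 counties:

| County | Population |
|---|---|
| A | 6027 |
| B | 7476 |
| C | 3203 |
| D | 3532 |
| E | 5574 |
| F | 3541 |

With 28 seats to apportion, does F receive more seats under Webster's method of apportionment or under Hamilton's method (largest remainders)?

Webster: A 6, B 7, C 3, D 3, E 6, F 3.
Hamilton: A 6, B 7, C 3, D 3, E 5, F 4.
F gets 3 under Webster and 4 under Hamilton.

Hamilton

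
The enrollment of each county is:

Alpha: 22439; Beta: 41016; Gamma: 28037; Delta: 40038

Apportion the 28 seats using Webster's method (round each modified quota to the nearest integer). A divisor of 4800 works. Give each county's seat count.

Alpha=5, Beta=9, Gamma=6, Delta=8

With modified divisor 4800: modified quotas Alpha 4.675, Beta 8.545, Gamma 5.841, Delta 8.341.
Rounding to the nearest integer: Alpha 5, Beta 9, Gamma 6, Delta 8 (total 28).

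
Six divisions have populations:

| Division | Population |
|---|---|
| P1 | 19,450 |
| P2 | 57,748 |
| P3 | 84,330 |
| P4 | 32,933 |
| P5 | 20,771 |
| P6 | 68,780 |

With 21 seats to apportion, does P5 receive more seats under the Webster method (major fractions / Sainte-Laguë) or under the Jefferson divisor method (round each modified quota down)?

Webster: P1 1, P2 4, P3 6, P4 3, P5 2, P6 5.
Jefferson: P1 1, P2 5, P3 7, P4 2, P5 1, P6 5.
P5 gets 2 under Webster and 1 under Jefferson.

Webster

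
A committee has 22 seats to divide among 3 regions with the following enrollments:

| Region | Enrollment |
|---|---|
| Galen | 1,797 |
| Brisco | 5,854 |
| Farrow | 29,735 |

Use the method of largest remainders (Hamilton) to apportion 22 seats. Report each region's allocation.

Standard divisor: 37386 ÷ 22 ≈ 1699.364.
Standard quotas: Galen 1.0575, Brisco 3.4448, Farrow 17.4977.
Lower quotas: Galen 1, Brisco 3, Farrow 17 (sum 21, leaving 1 seat).
Remainders in descending order: Farrow 0.4977, Brisco 0.4448, Galen 0.0575.
Largest remainder: Farrow receives the extra seat.

Galen: 1; Brisco: 3; Farrow: 18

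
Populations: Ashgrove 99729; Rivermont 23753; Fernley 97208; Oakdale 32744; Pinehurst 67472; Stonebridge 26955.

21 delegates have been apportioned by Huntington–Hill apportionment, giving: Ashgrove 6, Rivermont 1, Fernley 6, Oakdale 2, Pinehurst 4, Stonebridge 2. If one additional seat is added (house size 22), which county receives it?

Priority for the next seat is population ÷ (√(s·(s+1))).
Priorities: Ashgrove 15388.519, Rivermont 16795.907, Fernley 14999.520, Oakdale 13367.682, Pinehurst 15087.198, Stonebridge 11004.333.
Highest priority: Rivermont.

Rivermont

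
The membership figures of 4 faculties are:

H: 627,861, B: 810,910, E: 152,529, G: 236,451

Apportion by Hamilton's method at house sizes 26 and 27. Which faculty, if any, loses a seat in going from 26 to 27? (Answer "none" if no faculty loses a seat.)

none

At 26 seats: H 9, B 12, E 2, G 3.
At 27 seats: H 9, B 12, E 2, G 4.
No faculty's allocation decreased.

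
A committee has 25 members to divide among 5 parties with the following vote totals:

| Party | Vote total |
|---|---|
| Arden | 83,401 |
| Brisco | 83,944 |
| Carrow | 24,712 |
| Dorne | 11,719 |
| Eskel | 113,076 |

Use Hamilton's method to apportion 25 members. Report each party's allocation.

Arden=6; Brisco=7; Carrow=2; Dorne=1; Eskel=9

Standard divisor: 316852 ÷ 25 ≈ 12674.08.
Standard quotas: Arden 6.5804, Brisco 6.6233, Carrow 1.9498, Dorne 0.9246, Eskel 8.9218.
Lower quotas: Arden 6, Brisco 6, Carrow 1, Dorne 0, Eskel 8 (sum 21, leaving 4 seats).
Remainders in descending order: Carrow 0.9498, Dorne 0.9246, Eskel 0.9218, Brisco 0.6233, Arden 0.5804.
Largest remainders: Carrow, Dorne, Eskel, Brisco receive the extra seats.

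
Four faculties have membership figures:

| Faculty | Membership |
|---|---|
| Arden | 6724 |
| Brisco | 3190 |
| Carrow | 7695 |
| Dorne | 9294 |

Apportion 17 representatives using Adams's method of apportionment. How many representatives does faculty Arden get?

Standard divisor 26903/17 ≈ 1582.529; standard quotas: Arden 4.249, Brisco 2.016, Carrow 4.862, Dorne 5.873.
Rounding up gives 5, 3, 5, 6 = 19 seats, so the divisor must be adjusted.
With modified divisor 1800: modified quotas Arden 3.736, Brisco 1.772, Carrow 4.275, Dorne 5.163.
Rounding up: Arden 4, Brisco 2, Carrow 5, Dorne 6 (total 17).
Arden receives 4.

4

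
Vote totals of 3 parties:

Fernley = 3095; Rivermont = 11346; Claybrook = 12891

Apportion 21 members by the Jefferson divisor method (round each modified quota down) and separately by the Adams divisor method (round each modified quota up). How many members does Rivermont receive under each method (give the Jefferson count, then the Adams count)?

Jefferson: Fernley 2, Rivermont 9, Claybrook 10.
Adams: Fernley 3, Rivermont 8, Claybrook 10.
Rivermont gets 9 under Jefferson and 8 under Adams.

9 and 8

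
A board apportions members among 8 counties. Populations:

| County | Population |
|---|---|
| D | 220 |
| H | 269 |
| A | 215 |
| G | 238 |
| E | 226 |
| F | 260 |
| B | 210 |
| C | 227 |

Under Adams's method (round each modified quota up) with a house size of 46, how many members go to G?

Standard divisor 1865/46 ≈ 40.543; standard quotas: D 5.426, H 6.635, A 5.303, G 5.870, E 5.574, F 6.413, B 5.180, C 5.599.
Rounding up gives 6, 7, 6, 6, 6, 7, 6, 6 = 50 seats, so the divisor must be adjusted.
With modified divisor 44.4: modified quotas D 4.955, H 6.059, A 4.842, G 5.360, E 5.090, F 5.856, B 4.730, C 5.113.
Rounding up: D 5, H 7, A 5, G 6, E 6, F 6, B 5, C 6 (total 46).
G receives 6.

6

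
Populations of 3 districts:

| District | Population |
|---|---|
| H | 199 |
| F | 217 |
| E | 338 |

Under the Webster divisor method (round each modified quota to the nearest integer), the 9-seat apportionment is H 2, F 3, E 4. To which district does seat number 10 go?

H

Priority for the next seat is population ÷ (current seats + 0.5).
Priorities: H 79.600, F 62.000, E 75.111.
Highest priority: H.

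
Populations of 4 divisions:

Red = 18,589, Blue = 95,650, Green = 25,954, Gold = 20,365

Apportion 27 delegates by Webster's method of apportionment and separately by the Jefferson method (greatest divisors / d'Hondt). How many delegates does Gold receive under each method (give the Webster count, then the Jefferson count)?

4 and 3

Webster: Red 3, Blue 16, Green 4, Gold 4.
Jefferson: Red 3, Blue 17, Green 4, Gold 3.
Gold gets 4 under Webster and 3 under Jefferson.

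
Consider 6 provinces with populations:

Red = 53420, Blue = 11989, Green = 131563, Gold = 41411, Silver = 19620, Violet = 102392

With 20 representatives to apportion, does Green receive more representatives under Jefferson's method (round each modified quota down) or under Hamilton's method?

Jefferson: Red 3, Blue 0, Green 8, Gold 2, Silver 1, Violet 6.
Hamilton: Red 3, Blue 1, Green 7, Gold 2, Silver 1, Violet 6.
Green gets 8 under Jefferson and 7 under Hamilton.

Jefferson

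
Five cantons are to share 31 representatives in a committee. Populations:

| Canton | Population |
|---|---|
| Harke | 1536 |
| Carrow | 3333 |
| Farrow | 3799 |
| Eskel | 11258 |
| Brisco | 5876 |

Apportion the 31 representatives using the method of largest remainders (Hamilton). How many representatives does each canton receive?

Standard divisor: 25802 ÷ 31 ≈ 832.323.
Standard quotas: Harke 1.8454, Carrow 4.0045, Farrow 4.5643, Eskel 13.5260, Brisco 7.0598.
Lower quotas: Harke 1, Carrow 4, Farrow 4, Eskel 13, Brisco 7 (sum 29, leaving 2 seats).
Remainders in descending order: Harke 0.8454, Farrow 0.5643, Eskel 0.5260, Brisco 0.0598, Carrow 0.0045.
The surplus seats go to Harke, Farrow.

Harke 2; Carrow 4; Farrow 5; Eskel 13; Brisco 7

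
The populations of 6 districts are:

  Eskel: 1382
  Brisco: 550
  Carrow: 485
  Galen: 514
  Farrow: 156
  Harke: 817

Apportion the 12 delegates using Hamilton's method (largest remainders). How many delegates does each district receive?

The standard divisor is 3904/12 ≈ 325.333.
Standard quotas: Eskel 4.248, Brisco 1.691, Carrow 1.491, Galen 1.580, Farrow 0.480, Harke 2.511.
Lower quotas: Eskel 4, Brisco 1, Carrow 1, Galen 1, Farrow 0, Harke 2 (sum 9, leaving 3 seats).
Remainders in descending order: Brisco 0.691, Galen 0.580, Harke 0.511, Carrow 0.491, Farrow 0.480, Eskel 0.248.
The surplus seats go to Brisco, Galen, Harke.

Eskel 4, Brisco 2, Carrow 1, Galen 2, Farrow 0, Harke 3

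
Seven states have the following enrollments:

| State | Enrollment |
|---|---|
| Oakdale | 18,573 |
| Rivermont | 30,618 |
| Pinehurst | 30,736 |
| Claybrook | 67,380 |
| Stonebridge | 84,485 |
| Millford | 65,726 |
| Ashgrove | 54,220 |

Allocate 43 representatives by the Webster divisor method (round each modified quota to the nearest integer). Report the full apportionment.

Oakdale 2; Rivermont 4; Pinehurst 4; Claybrook 8; Stonebridge 10; Millford 8; Ashgrove 7

Standard divisor 351738/43 ≈ 8179.953; standard quotas: Oakdale 2.271, Rivermont 3.743, Pinehurst 3.757, Claybrook 8.237, Stonebridge 10.328, Millford 8.035, Ashgrove 6.628.
Rounding to the nearest integer gives Oakdale 2, Rivermont 4, Pinehurst 4, Claybrook 8, Stonebridge 10, Millford 8, Ashgrove 7 — total 43, matching the house size, so no adjustment is needed.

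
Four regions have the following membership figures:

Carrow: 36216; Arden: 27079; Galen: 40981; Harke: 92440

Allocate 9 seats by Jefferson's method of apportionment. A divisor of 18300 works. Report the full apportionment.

With modified divisor 18300: modified quotas Carrow 1.979, Arden 1.480, Galen 2.239, Harke 5.051.
Rounding down: Carrow 1, Arden 1, Galen 2, Harke 5 (total 9).

Carrow 1; Arden 1; Galen 2; Harke 5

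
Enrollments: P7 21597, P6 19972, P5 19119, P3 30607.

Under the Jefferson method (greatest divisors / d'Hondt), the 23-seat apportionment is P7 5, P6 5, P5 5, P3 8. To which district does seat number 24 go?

Priority for the next seat is population ÷ (current seats + 1).
Priorities: P7 3599.500, P6 3328.667, P5 3186.500, P3 3400.778.
Highest priority: P7.

P7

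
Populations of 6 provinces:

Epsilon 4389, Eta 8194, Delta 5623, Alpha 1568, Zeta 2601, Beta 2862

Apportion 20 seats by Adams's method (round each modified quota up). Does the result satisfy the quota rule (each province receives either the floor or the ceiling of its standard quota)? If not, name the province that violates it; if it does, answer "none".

Standard quotas: Epsilon 3.478, Eta 6.494, Delta 4.456, Alpha 1.243, Zeta 2.061, Beta 2.268.
Adams allocation: Epsilon 4, Eta 6, Delta 4, Alpha 2, Zeta 2, Beta 2.
Every allocation lies between the lower and upper quota.

none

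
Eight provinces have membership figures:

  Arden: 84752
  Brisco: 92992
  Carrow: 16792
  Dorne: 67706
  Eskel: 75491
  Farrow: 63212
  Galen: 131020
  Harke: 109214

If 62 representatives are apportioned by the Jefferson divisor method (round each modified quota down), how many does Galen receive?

13

Standard divisor 641179/62 ≈ 10341.597; standard quotas: Arden 8.195, Brisco 8.992, Carrow 1.624, Dorne 6.547, Eskel 7.300, Farrow 6.112, Galen 12.669, Harke 10.561.
Rounding down gives 8, 8, 1, 6, 7, 6, 12, 10 = 58 seats, so the divisor must be adjusted.
With modified divisor 9600: modified quotas Arden 8.828, Brisco 9.687, Carrow 1.749, Dorne 7.053, Eskel 7.864, Farrow 6.585, Galen 13.648, Harke 11.376.
Rounding down: Arden 8, Brisco 9, Carrow 1, Dorne 7, Eskel 7, Farrow 6, Galen 13, Harke 11 (total 62).
Galen receives 13.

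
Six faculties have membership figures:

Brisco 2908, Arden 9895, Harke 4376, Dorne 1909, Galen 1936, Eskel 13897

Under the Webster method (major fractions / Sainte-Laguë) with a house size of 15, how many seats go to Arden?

Standard divisor 34921/15 ≈ 2328.067; standard quotas: Brisco 1.249, Arden 4.250, Harke 1.880, Dorne 0.820, Galen 0.832, Eskel 5.969.
Rounding to the nearest integer gives Brisco 1, Arden 4, Harke 2, Dorne 1, Galen 1, Eskel 6 — total 15, matching the house size, so no adjustment is needed.
Arden receives 4.

4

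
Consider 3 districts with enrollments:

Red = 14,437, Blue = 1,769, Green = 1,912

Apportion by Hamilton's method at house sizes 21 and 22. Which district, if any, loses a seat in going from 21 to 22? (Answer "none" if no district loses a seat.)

At 21 seats: Red 17, Blue 2, Green 2.
At 22 seats: Red 18, Blue 2, Green 2.
No district's allocation decreased.

none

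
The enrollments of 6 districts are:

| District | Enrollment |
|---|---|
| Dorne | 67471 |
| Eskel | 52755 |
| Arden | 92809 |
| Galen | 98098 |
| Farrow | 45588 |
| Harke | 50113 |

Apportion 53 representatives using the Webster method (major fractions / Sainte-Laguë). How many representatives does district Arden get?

12

Standard divisor 406834/53 ≈ 7676.113; standard quotas: Dorne 8.790, Eskel 6.873, Arden 12.091, Galen 12.780, Farrow 5.939, Harke 6.528.
Rounding to the nearest integer gives 9, 7, 12, 13, 6, 7 = 54 seats, so the divisor must be adjusted.
With modified divisor 7800: modified quotas Dorne 8.650, Eskel 6.763, Arden 11.899, Galen 12.577, Farrow 5.845, Harke 6.425.
Rounding to the nearest integer: Dorne 9, Eskel 7, Arden 12, Galen 13, Farrow 6, Harke 6 (total 53).
Arden receives 12.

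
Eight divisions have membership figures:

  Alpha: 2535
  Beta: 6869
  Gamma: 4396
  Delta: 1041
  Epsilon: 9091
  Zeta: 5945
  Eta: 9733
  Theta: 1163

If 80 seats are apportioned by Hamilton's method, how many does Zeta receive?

Standard divisor: 40773 ÷ 80 ≈ 509.663.
Standard quotas: Alpha 4.9739, Beta 13.4775, Gamma 8.6253, Delta 2.0425, Epsilon 17.8373, Zeta 11.6646, Eta 19.0970, Theta 2.2819.
Lower quotas: Alpha 4, Beta 13, Gamma 8, Delta 2, Epsilon 17, Zeta 11, Eta 19, Theta 2 (sum 76, leaving 4 seats).
Remainders in descending order: Alpha 0.9739, Epsilon 0.8373, Zeta 0.6646, Gamma 0.6253, Beta 0.4775, Theta 0.2819, Eta 0.0970, Delta 0.0425.
The surplus seats go to Alpha, Epsilon, Zeta, Gamma.
Zeta receives 12.

12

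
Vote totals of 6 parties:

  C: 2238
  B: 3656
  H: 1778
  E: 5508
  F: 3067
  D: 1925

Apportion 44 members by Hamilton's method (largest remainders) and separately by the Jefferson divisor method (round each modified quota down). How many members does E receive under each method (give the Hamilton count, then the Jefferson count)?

Hamilton: C 5, B 9, H 4, E 13, F 8, D 5.
Jefferson: C 5, B 9, H 4, E 14, F 7, D 5.
E gets 13 under Hamilton and 14 under Jefferson.

13 and 14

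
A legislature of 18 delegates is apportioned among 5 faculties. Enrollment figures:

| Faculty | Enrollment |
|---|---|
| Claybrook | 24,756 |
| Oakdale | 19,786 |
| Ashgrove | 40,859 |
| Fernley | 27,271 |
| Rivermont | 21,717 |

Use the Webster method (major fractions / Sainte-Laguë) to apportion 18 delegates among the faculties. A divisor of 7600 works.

With modified divisor 7600: modified quotas Claybrook 3.257, Oakdale 2.603, Ashgrove 5.376, Fernley 3.588, Rivermont 2.857.
Rounding to the nearest integer: Claybrook 3, Oakdale 3, Ashgrove 5, Fernley 4, Rivermont 3 (total 18).

Claybrook 3; Oakdale 3; Ashgrove 5; Fernley 4; Rivermont 3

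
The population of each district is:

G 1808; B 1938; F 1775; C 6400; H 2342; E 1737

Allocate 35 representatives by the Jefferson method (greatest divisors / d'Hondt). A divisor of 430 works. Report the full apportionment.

With modified divisor 430: modified quotas G 4.205, B 4.507, F 4.128, C 14.884, H 5.447, E 4.040.
Rounding down: G 4, B 4, F 4, C 14, H 5, E 4 (total 35).

G 4; B 4; F 4; C 14; H 5; E 4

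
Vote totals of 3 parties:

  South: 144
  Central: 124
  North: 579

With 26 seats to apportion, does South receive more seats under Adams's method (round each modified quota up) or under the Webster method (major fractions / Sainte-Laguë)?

Adams

Adams: South 5, Central 4, North 17.
Webster: South 4, Central 4, North 18.
South gets 5 under Adams and 4 under Webster.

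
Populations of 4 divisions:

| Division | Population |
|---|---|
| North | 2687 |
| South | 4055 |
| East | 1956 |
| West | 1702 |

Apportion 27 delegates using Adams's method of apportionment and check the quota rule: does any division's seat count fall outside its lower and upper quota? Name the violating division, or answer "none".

Standard quotas: North 6.976, South 10.527, East 5.078, West 4.419.
Adams allocation: North 7, South 10, East 5, West 5.
Every allocation lies between the lower and upper quota.

none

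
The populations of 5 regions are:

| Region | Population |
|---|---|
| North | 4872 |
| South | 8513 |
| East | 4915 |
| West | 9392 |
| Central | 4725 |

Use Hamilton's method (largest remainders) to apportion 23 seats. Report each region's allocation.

North: 3; South: 6; East: 4; West: 7; Central: 3

Standard divisor: 32417 ÷ 23 ≈ 1409.435.
Standard quotas: North 3.4567, South 6.0400, East 3.4872, West 6.6637, Central 3.3524.
Lower quotas: North 3, South 6, East 3, West 6, Central 3 (sum 21, leaving 2 seats).
Remainders in descending order: West 0.6637, East 0.4872, North 0.4567, Central 0.3524, South 0.0400.
Largest remainders: West, East receive the extra seats.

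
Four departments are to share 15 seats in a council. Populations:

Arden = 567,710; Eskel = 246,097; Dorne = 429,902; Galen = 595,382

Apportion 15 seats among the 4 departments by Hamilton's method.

Standard divisor: 1839091 ÷ 15 ≈ 122606.067.
Standard quotas: Arden 4.6304, Eskel 2.0072, Dorne 3.5064, Galen 4.8561.
Lower quotas: Arden 4, Eskel 2, Dorne 3, Galen 4 (sum 13, leaving 2 seats).
Remainders in descending order: Galen 0.8561, Arden 0.6304, Dorne 0.5064, Eskel 0.0072.
The surplus seats go to Galen, Arden.

Arden: 5, Eskel: 2, Dorne: 3, Galen: 5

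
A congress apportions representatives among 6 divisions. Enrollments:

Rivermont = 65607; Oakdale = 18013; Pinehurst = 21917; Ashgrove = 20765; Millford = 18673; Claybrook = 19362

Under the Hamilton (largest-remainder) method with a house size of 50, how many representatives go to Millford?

The standard divisor is 164337/50 ≈ 3286.74.
Standard quotas: Rivermont 19.9611, Oakdale 5.4805, Pinehurst 6.6683, Ashgrove 6.3178, Millford 5.6813, Claybrook 5.8909.
Lower quotas: Rivermont 19, Oakdale 5, Pinehurst 6, Ashgrove 6, Millford 5, Claybrook 5 (sum 46, leaving 4 seats).
Remainders in descending order: Rivermont 0.9611, Claybrook 0.8909, Millford 0.6813, Pinehurst 0.6683, Oakdale 0.4805, Ashgrove 0.3178.
The surplus seats go to Rivermont, Claybrook, Millford, Pinehurst.
Millford receives 6.

6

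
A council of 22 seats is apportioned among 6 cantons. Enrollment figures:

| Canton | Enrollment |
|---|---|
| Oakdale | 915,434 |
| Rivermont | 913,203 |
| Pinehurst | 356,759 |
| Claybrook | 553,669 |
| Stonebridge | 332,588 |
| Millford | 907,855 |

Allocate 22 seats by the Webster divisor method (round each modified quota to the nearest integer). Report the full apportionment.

Standard divisor 3979508/22 ≈ 180886.727; standard quotas: Oakdale 5.061, Rivermont 5.048, Pinehurst 1.972, Claybrook 3.061, Stonebridge 1.839, Millford 5.019.
Rounding to the nearest integer gives Oakdale 5, Rivermont 5, Pinehurst 2, Claybrook 3, Stonebridge 2, Millford 5 — total 22, matching the house size, so no adjustment is needed.

Oakdale: 5, Rivermont: 5, Pinehurst: 2, Claybrook: 3, Stonebridge: 2, Millford: 5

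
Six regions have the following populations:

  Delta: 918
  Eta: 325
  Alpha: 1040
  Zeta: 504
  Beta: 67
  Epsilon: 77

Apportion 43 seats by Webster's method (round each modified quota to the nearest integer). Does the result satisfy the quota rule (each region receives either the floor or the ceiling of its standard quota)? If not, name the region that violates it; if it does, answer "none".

Standard quotas: Delta 13.468, Eta 4.768, Alpha 15.258, Zeta 7.394, Beta 0.983, Epsilon 1.130.
Webster allocation: Delta 14, Eta 5, Alpha 15, Zeta 7, Beta 1, Epsilon 1.
Every allocation lies between the lower and upper quota.

none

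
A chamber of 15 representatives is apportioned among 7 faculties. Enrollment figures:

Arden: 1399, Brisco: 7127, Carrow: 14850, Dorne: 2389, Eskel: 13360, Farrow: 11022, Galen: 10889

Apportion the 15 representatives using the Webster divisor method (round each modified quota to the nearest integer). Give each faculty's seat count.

Arden: 0, Brisco: 2, Carrow: 3, Dorne: 1, Eskel: 3, Farrow: 3, Galen: 3

Standard divisor 61036/15 ≈ 4069.067; standard quotas: Arden 0.344, Brisco 1.752, Carrow 3.649, Dorne 0.587, Eskel 3.283, Farrow 2.709, Galen 2.676.
Rounding to the nearest integer gives 0, 2, 4, 1, 3, 3, 3 = 16 seats, so the divisor must be adjusted.
With modified divisor 4300: modified quotas Arden 0.325, Brisco 1.657, Carrow 3.453, Dorne 0.556, Eskel 3.107, Farrow 2.563, Galen 2.532.
Rounding to the nearest integer: Arden 0, Brisco 2, Carrow 3, Dorne 1, Eskel 3, Farrow 3, Galen 3 (total 15).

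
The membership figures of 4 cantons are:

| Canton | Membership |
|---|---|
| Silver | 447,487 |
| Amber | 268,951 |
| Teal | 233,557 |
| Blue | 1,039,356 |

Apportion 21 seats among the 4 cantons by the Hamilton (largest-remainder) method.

The standard divisor is 1989351/21 = 94731.
Standard quotas: Silver 4.7238, Amber 2.8391, Teal 2.4655, Blue 10.9717.
Lower quotas: Silver 4, Amber 2, Teal 2, Blue 10 (sum 18, leaving 3 seats).
Remainders in descending order: Blue 0.9717, Amber 0.8391, Silver 0.7238, Teal 0.4655.
The surplus seats go to Blue, Amber, Silver.

Silver 5; Amber 3; Teal 2; Blue 11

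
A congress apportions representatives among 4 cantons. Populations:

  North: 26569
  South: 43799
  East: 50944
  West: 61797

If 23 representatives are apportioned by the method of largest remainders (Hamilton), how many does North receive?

Standard divisor: 183109 ÷ 23 ≈ 7961.261.
Standard quotas: North 3.3373, South 5.5015, East 6.3990, West 7.7622.
Lower quotas: North 3, South 5, East 6, West 7 (sum 21, leaving 2 seats).
Remainders in descending order: West 0.7622, South 0.5015, East 0.3990, North 0.3373.
Largest remainders: West, South receive the extra seats.
North receives 3.

3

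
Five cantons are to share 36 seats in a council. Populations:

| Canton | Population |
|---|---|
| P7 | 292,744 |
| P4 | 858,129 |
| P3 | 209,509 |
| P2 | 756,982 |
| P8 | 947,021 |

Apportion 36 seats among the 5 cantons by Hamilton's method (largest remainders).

P7 3, P4 10, P3 3, P2 9, P8 11

Total 3064385; standard divisor 3064385/36 ≈ 85121.806.
Standard quotas: P7 3.4391, P4 10.0812, P3 2.4613, P2 8.8929, P8 11.1255.
Lower quotas: P7 3, P4 10, P3 2, P2 8, P8 11 (sum 34, leaving 2 seats).
Remainders in descending order: P2 0.8929, P3 0.4613, P7 0.4391, P8 0.1255, P4 0.0812.
The surplus seats go to P2, P3.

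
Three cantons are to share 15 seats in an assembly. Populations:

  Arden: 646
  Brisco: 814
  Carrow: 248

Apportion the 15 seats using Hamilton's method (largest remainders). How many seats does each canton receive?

Arden 6; Brisco 7; Carrow 2

Total 1708; standard divisor 1708/15 ≈ 113.867.
Standard quotas: Arden 5.673, Brisco 7.149, Carrow 2.178.
Lower quotas: Arden 5, Brisco 7, Carrow 2 (sum 14, leaving 1 seat).
Remainders in descending order: Arden 0.673, Carrow 0.178, Brisco 0.149.
Largest remainder: Arden receives the extra seat.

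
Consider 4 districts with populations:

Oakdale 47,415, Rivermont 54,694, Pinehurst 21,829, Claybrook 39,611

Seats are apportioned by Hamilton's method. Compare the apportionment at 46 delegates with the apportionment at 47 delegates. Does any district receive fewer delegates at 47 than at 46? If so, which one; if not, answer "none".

none

At 46 seats: Oakdale 13, Rivermont 16, Pinehurst 6, Claybrook 11.
At 47 seats: Oakdale 14, Rivermont 16, Pinehurst 6, Claybrook 11.
No district's allocation decreased.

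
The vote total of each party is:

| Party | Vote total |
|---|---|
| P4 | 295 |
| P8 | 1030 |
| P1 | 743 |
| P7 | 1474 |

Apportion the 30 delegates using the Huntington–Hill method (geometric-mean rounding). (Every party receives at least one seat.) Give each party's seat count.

With divisor 119: modified quotas P4 2.479, P8 8.655, P1 6.244, P7 12.387.
Geometric-mean thresholds: P4 √(2·3)=2.449, P8 √(8·9)=8.485, P1 √(6·7)=6.481, P7 √(12·13)=12.490.
Each quota rounded against its threshold gives P4 3, P8 9, P1 6, P7 12 (total 30).

P4: 3, P8: 9, P1: 6, P7: 12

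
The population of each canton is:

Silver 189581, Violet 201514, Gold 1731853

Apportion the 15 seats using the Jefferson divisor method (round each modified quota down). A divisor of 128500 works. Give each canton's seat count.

With modified divisor 128500: modified quotas Silver 1.475, Violet 1.568, Gold 13.477.
Rounding down: Silver 1, Violet 1, Gold 13 (total 15).

Silver=1, Violet=1, Gold=13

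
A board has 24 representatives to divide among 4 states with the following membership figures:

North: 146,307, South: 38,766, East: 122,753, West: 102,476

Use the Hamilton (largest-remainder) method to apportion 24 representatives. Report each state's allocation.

Total 410302; standard divisor 410302/24 ≈ 17095.917.
Standard quotas: North 8.5580, South 2.2676, East 7.1803, West 5.9942.
Lower quotas: North 8, South 2, East 7, West 5 (sum 22, leaving 2 seats).
Remainders in descending order: West 0.9942, North 0.5580, South 0.2676, East 0.1803.
The surplus seats go to West, North.

North 9; South 2; East 7; West 6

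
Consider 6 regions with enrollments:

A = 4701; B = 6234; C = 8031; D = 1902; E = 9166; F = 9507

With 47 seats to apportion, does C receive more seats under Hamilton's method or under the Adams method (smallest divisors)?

Hamilton

Hamilton: A 6, B 7, C 10, D 2, E 11, F 11.
Adams: A 6, B 7, C 9, D 3, E 11, F 11.
C gets 10 under Hamilton and 9 under Adams.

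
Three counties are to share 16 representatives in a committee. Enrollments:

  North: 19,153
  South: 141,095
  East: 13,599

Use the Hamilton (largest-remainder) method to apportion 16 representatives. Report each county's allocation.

The standard divisor is 173847/16 ≈ 10865.438.
Standard quotas: North 1.7627, South 12.9857, East 1.2516.
Lower quotas: North 1, South 12, East 1 (sum 14, leaving 2 seats).
Remainders in descending order: South 0.9857, North 0.7627, East 0.2516.
Largest remainders: South, North receive the extra seats.

North 2; South 13; East 1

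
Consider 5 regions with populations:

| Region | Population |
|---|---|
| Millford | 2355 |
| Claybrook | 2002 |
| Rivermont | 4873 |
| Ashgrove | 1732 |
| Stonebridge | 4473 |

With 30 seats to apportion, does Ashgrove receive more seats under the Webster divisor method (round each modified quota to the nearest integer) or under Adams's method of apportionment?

Adams

Webster: Millford 5, Claybrook 4, Rivermont 9, Ashgrove 3, Stonebridge 9.
Adams: Millford 5, Claybrook 4, Rivermont 9, Ashgrove 4, Stonebridge 8.
Ashgrove gets 3 under Webster and 4 under Adams.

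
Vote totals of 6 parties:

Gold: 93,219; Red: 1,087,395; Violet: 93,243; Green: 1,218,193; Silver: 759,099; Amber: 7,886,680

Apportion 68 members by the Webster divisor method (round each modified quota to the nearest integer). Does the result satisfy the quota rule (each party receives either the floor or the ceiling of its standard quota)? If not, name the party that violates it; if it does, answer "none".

Standard quotas: Gold 0.569, Red 6.639, Violet 0.569, Green 7.437, Silver 4.635, Amber 48.151.
Webster allocation: Gold 1, Red 7, Violet 1, Green 7, Silver 5, Amber 47.
Amber has quota 48.151 (lower 48, upper 49) but receives 47 — outside the quota interval.

Amber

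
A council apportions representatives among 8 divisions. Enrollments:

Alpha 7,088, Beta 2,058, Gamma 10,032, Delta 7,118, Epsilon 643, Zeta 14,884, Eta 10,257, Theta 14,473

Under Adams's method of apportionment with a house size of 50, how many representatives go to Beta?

2

Standard divisor 66553/50 ≈ 1331.06; standard quotas: Alpha 5.325, Beta 1.546, Gamma 7.537, Delta 5.348, Epsilon 0.483, Zeta 11.182, Eta 7.706, Theta 10.873.
Rounding up gives 6, 2, 8, 6, 1, 12, 8, 11 = 54 seats, so the divisor must be adjusted.
With modified divisor 1440: modified quotas Alpha 4.922, Beta 1.429, Gamma 6.967, Delta 4.943, Epsilon 0.447, Zeta 10.336, Eta 7.123, Theta 10.051.
Rounding up: Alpha 5, Beta 2, Gamma 7, Delta 5, Epsilon 1, Zeta 11, Eta 8, Theta 11 (total 50).
Beta receives 2.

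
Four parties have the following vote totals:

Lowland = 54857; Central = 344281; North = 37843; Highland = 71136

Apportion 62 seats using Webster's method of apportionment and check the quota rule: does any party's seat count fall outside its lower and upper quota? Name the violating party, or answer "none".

Central

Standard quotas: Lowland 6.694, Central 42.009, North 4.618, Highland 8.680.
Webster allocation: Lowland 7, Central 41, North 5, Highland 9.
Central has quota 42.009 (lower 42, upper 43) but receives 41 — outside the quota interval.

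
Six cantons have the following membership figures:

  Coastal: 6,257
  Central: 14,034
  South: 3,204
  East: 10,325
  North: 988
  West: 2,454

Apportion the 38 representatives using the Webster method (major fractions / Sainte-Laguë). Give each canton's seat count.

Standard divisor 37262/38 ≈ 980.579; standard quotas: Coastal 6.381, Central 14.312, South 3.267, East 10.529, North 1.008, West 2.503.
Rounding to the nearest integer gives Coastal 6, Central 14, South 3, East 11, North 1, West 3 — total 38, matching the house size, so no adjustment is needed.

Coastal 6, Central 14, South 3, East 11, North 1, West 3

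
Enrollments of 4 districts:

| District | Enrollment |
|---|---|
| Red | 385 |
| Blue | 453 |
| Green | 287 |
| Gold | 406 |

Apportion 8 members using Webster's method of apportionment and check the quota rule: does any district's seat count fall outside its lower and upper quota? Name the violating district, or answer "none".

Standard quotas: Red 2.012, Blue 2.367, Green 1.500, Gold 2.121.
Webster allocation: Red 2, Blue 2, Green 2, Gold 2.
Every allocation lies between the lower and upper quota.

none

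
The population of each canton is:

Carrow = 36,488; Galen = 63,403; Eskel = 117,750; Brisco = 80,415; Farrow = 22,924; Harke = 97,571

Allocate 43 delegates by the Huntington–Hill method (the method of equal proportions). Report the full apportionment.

Carrow 4; Galen 7; Eskel 12; Brisco 8; Farrow 2; Harke 10

With divisor 9630: modified quotas Carrow 3.789, Galen 6.584, Eskel 12.227, Brisco 8.350, Farrow 2.380, Harke 10.132.
Geometric-mean thresholds: Carrow √(3·4)=3.464, Galen √(6·7)=6.481, Eskel √(12·13)=12.490, Brisco √(8·9)=8.485, Farrow √(2·3)=2.449, Harke √(10·11)=10.488.
Each quota rounded against its threshold gives Carrow 4, Galen 7, Eskel 12, Brisco 8, Farrow 2, Harke 10 (total 43).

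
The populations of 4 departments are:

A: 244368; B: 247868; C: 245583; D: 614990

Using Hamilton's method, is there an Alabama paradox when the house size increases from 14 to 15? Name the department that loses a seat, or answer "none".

none

At 14 seats: A 2, B 3, C 3, D 6.
At 15 seats: A 2, B 3, C 3, D 7.
No department's allocation decreased.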